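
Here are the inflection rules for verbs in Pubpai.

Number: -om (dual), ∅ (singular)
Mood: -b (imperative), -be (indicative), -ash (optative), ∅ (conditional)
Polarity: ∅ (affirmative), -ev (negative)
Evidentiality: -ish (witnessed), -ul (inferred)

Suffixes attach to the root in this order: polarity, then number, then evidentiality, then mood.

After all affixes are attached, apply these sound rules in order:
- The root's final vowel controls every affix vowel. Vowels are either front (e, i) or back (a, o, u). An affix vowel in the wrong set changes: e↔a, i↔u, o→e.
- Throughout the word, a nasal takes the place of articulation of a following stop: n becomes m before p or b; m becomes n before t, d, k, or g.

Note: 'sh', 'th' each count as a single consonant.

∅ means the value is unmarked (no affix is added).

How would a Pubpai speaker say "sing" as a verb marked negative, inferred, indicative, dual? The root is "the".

theevemilbe

Attach polarity negative -ev → theev.
Attach number dual -om → theevom.
Attach evidentiality inferred -ul → theevomul.
Attach mood indicative -be → theevomulbe.
Apply vowel harmony: theevomulbe → theevemilbe.
Nasal assimilation: no change.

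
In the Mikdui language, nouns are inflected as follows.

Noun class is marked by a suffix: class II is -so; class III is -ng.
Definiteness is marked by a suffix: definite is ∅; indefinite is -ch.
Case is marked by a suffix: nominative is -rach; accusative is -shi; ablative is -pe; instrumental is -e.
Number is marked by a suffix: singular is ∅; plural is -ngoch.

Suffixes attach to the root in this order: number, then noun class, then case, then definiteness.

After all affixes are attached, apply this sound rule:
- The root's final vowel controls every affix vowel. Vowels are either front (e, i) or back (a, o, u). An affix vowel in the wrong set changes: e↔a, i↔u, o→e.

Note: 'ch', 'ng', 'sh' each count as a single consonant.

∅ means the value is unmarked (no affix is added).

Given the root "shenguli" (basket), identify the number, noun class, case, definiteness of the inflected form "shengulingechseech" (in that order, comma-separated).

plural, class II, instrumental, indefinite

Segment: shenguli-ngoch-so-e-ch.
number: -ngoch → plural.
noun class: -so → class II.
case: -e → instrumental.
definiteness: -ch → indefinite.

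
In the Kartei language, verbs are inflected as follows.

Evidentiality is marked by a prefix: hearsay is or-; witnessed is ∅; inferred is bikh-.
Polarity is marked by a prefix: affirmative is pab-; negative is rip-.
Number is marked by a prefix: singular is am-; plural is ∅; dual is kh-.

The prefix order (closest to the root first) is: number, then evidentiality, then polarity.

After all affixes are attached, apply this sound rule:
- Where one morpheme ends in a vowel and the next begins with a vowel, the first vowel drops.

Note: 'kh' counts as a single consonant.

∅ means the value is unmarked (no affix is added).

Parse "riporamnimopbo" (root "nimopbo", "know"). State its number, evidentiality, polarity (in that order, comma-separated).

Segment: rip-or-am-nimopbo.
number: am- → singular.
evidentiality: or- → hearsay.
polarity: rip- → negative.

singular, hearsay, negative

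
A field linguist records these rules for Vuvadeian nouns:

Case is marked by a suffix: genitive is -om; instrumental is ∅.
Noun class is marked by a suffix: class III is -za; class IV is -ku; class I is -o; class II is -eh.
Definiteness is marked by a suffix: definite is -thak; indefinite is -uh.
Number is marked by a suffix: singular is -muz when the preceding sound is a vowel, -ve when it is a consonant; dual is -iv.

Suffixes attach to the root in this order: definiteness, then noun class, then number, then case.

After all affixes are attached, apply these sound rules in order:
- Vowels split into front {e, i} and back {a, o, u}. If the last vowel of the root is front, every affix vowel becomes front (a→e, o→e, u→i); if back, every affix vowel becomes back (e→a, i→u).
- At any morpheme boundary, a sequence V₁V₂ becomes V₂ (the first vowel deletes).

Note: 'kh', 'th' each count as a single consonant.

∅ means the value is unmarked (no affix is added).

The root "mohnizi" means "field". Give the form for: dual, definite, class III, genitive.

Attach definiteness definite -thak → mohnizithak.
Attach noun class class III -za → mohnizithakza.
Attach number dual -iv → mohnizithakzaiv.
Attach case genitive -om → mohnizithakzaivom.
Apply vowel harmony: mohnizithakzaivom → mohnizithekzeivem.
Apply vowel deletion: mohnizithekzeivem → mohnizithekzivem.

mohnizithekzivem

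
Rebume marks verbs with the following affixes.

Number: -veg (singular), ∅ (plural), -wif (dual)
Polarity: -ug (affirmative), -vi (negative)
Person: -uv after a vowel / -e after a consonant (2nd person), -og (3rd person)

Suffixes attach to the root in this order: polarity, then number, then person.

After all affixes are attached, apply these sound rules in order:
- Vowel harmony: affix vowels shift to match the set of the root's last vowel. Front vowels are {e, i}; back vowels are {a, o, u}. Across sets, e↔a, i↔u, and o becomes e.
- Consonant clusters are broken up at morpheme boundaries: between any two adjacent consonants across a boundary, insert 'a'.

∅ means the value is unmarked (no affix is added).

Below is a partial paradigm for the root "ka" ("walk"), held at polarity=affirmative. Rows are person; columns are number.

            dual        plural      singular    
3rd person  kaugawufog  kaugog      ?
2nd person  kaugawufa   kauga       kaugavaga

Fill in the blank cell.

Attach polarity affirmative -ug → kaug.
Attach number singular -veg → kaugveg.
Attach person 3rd person -og → kaugvegog.
Apply vowel harmony: kaugvegog → kaugvagog.
Apply epenthesis: kaugvagog → kaugavagog.

kaugavagog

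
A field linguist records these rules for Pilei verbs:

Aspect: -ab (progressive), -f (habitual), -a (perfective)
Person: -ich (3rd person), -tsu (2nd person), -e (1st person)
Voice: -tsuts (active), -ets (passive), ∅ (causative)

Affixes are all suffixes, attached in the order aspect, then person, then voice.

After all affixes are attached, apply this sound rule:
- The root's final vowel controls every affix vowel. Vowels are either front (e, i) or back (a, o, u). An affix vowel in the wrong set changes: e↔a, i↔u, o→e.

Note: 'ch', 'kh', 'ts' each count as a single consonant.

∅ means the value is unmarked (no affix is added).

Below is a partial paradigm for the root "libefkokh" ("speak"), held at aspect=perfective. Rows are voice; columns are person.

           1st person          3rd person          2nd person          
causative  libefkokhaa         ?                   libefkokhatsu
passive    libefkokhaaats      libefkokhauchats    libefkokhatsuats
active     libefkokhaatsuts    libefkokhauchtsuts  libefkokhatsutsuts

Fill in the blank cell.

libefkokhauch

Attach aspect perfective -a → libefkokha.
Attach person 3rd person -ich → libefkokhaich.
voice = causative: zero marking, form stays libefkokhaich.
Apply vowel harmony: libefkokhaich → libefkokhauch.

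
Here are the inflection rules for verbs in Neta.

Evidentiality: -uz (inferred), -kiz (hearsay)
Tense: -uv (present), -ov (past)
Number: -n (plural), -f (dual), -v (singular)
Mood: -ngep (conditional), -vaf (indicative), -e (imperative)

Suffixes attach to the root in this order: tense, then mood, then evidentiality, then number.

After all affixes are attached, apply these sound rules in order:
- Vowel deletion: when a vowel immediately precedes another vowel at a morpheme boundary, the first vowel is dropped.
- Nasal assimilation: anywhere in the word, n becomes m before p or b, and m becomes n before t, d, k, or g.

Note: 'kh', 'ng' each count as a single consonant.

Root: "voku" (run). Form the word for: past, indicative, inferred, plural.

Attach tense past -ov → vokuov.
Attach mood indicative -vaf → vokuovvaf.
Attach evidentiality inferred -uz → vokuovvafuz.
Attach number plural -n → vokuovvafuzn.
Apply vowel deletion: vokuovvafuzn → vokovvafuzn.
Nasal assimilation: no change.

vokovvafuzn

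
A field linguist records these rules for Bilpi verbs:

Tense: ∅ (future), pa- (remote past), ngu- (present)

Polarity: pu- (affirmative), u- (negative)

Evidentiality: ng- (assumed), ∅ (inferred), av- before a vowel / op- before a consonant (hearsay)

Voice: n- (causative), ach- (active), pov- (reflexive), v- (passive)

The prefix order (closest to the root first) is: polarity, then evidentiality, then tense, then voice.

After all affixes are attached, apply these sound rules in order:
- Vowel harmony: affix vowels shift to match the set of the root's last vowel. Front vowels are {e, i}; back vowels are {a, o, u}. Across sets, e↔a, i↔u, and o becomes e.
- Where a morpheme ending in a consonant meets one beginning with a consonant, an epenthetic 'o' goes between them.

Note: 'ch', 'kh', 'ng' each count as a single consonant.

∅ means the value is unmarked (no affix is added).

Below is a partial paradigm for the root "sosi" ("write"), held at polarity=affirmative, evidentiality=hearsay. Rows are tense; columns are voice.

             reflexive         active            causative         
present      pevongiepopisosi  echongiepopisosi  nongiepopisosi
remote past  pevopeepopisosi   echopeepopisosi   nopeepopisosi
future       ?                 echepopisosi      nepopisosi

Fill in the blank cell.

Attach polarity affirmative pu- → pusosi.
Attach evidentiality hearsay op- (before consonant 'p') → oppusosi.
tense = future: zero marking, form stays oppusosi.
Attach voice reflexive pov- → povoppusosi.
Apply vowel harmony: povoppusosi → peveppisosi.
Apply epenthesis: peveppisosi → pevepopisosi.

pevepopisosi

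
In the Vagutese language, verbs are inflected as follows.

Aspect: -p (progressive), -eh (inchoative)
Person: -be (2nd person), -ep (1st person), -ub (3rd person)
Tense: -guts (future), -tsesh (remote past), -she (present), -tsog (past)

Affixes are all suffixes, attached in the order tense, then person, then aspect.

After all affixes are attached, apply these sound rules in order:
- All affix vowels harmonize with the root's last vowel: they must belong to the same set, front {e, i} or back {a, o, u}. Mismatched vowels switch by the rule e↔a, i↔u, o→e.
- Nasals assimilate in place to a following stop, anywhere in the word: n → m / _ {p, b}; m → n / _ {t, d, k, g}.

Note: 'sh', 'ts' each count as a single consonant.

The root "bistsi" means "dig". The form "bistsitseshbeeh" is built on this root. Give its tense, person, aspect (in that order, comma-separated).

Segment: bistsi-tsesh-be-eh.
tense: -tsesh → remote past.
person: -be → 2nd person.
aspect: -eh → inchoative.

remote past, 2nd person, inchoative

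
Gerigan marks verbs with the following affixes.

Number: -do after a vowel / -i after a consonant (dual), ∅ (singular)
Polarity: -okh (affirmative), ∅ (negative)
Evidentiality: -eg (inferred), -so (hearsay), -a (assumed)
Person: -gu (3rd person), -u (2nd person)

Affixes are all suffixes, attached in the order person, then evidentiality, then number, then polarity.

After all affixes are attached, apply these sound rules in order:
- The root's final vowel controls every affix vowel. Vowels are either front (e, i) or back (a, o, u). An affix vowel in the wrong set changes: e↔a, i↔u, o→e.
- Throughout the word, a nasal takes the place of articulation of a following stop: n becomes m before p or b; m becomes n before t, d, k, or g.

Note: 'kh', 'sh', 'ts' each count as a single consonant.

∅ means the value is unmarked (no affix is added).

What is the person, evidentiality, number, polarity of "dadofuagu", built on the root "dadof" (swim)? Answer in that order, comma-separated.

2nd person, inferred, dual, negative

Segment: dadof-u-eg-i.
person: -u → 2nd person.
evidentiality: -eg → inferred.
number: -do/i → dual.
polarity: ∅ → negative.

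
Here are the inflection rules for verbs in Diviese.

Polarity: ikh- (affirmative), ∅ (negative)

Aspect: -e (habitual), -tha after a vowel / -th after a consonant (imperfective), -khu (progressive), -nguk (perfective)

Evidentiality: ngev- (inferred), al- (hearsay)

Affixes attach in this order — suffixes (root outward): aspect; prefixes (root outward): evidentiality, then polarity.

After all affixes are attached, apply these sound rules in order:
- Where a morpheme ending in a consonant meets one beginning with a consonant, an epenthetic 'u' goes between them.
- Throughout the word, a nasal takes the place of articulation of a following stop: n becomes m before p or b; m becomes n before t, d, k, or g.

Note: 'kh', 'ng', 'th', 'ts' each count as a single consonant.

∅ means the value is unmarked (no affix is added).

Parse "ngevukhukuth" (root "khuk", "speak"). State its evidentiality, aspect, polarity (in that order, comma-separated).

Segment: ngev-khuk-th.
evidentiality: ngev- → inferred.
aspect: -tha/th → imperfective.
polarity: ∅ → negative.

inferred, imperfective, negative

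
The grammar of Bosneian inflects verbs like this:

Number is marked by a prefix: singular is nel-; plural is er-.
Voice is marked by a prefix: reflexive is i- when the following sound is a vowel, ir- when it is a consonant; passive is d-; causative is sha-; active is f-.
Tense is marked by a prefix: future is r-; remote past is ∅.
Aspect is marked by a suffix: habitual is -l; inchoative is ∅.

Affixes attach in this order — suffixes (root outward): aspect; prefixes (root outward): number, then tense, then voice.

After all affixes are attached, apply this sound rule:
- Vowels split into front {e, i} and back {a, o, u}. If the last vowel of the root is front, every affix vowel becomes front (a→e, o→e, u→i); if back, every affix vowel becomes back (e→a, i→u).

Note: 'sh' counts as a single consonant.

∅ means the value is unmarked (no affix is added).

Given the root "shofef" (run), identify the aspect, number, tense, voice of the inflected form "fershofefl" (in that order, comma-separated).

habitual, plural, remote past, active

Segment: f-er-shofef-l.
aspect: -l → habitual.
number: er- → plural.
tense: ∅ → remote past.
voice: f- → active.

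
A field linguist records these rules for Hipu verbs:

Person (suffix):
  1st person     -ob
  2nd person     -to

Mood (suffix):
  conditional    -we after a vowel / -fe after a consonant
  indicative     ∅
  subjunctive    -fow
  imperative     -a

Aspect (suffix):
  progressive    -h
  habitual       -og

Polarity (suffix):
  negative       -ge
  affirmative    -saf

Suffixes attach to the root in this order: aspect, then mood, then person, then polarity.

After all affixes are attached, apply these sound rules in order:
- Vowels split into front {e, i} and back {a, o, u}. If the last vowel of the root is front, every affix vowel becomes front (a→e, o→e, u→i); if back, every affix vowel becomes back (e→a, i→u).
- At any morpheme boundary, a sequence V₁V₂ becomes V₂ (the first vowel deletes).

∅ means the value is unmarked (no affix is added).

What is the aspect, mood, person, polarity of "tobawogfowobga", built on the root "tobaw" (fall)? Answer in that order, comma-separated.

Segment: tobaw-og-fow-ob-ge.
aspect: -og → habitual.
mood: -fow → subjunctive.
person: -ob → 1st person.
polarity: -ge → negative.

habitual, subjunctive, 1st person, negative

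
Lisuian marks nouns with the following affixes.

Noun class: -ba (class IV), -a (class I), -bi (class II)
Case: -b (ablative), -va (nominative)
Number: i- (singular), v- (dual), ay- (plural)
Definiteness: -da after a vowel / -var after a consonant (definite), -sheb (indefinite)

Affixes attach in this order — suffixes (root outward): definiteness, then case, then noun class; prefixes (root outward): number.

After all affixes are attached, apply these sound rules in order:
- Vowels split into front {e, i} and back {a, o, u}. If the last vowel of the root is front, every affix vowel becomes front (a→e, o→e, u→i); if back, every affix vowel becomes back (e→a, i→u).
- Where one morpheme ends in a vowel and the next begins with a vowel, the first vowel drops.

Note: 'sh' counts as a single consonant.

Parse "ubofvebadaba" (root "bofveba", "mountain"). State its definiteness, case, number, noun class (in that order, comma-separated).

definite, ablative, singular, class I

Segment: i-bofveba-da-b-a.
definiteness: -da/var → definite.
case: -b → ablative.
number: i- → singular.
noun class: -a → class I.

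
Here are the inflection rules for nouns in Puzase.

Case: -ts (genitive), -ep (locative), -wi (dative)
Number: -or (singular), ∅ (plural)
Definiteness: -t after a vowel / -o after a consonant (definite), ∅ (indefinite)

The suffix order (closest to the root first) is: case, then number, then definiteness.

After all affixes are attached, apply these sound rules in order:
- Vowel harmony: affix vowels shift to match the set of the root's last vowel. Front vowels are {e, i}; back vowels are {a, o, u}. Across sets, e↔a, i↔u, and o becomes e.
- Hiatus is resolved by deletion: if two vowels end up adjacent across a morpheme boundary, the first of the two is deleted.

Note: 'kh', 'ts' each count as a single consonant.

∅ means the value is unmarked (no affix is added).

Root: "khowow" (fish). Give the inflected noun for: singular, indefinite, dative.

Attach case dative -wi → khowowwi.
Attach number singular -or → khowowwior.
definiteness = indefinite: zero marking, form stays khowowwior.
Apply vowel harmony: khowowwior → khowowwuor.
Apply vowel deletion: khowowwuor → khowowwor.

khowowwor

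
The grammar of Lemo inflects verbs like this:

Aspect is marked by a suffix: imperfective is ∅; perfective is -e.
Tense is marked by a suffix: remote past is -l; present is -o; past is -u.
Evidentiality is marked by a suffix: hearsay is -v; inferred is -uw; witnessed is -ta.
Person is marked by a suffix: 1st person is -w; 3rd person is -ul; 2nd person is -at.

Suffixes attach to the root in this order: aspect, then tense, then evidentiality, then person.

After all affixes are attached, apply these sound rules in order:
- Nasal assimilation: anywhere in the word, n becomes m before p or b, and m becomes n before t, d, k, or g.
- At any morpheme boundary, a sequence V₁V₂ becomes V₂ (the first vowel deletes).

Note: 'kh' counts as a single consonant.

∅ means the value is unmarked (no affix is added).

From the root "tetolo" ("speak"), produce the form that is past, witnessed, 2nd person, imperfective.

aspect = imperfective: zero marking, form stays tetolo.
Attach tense past -u → tetolou.
Attach evidentiality witnessed -ta → tetolouta.
Attach person 2nd person -at → tetoloutaat.
Nasal assimilation: no change.
Apply vowel deletion: tetoloutaat → tetolutat.

tetolutat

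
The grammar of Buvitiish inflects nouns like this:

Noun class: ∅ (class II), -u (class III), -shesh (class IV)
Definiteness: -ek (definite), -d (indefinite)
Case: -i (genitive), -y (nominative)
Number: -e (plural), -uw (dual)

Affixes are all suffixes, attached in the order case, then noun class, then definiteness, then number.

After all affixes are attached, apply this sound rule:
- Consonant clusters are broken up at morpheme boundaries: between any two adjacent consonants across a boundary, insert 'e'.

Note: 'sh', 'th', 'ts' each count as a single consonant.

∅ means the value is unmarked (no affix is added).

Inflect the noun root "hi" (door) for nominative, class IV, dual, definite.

hiyesheshekuw

Attach case nominative -y → hiy.
Attach noun class class IV -shesh → hiyshesh.
Attach definiteness definite -ek → hiysheshek.
Attach number dual -uw → hiysheshekuw.
Apply epenthesis: hiysheshekuw → hiyesheshekuw.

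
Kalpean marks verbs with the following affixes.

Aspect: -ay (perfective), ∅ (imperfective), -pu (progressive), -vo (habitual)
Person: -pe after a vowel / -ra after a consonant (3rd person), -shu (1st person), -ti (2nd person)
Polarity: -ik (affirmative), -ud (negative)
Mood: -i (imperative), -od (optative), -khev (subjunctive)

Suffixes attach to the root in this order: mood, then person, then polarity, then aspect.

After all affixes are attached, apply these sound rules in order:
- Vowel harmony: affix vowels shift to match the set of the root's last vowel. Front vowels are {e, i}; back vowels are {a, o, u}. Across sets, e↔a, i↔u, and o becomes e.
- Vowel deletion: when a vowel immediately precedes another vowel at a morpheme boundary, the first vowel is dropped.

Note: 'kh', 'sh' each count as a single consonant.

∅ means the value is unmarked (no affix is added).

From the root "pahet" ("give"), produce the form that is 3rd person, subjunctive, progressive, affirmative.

pahetkhevrikpi

Attach mood subjunctive -khev → pahetkhev.
Attach person 3rd person -ra (after consonant 'v') → pahetkhevra.
Attach polarity affirmative -ik → pahetkhevraik.
Attach aspect progressive -pu → pahetkhevraikpu.
Apply vowel harmony: pahetkhevraikpu → pahetkhevreikpi.
Apply vowel deletion: pahetkhevreikpi → pahetkhevrikpi.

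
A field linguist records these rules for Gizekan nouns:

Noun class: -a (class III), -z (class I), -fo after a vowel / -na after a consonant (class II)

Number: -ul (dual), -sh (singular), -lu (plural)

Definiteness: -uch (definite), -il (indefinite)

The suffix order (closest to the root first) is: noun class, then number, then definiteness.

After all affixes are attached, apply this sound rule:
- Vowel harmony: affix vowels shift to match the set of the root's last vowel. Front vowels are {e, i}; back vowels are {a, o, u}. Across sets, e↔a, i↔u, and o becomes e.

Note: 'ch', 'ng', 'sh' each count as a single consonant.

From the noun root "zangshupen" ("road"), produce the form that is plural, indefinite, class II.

zangshupenneliil

Attach noun class class II -na (after consonant 'n') → zangshupenna.
Attach number plural -lu → zangshupennalu.
Attach definiteness indefinite -il → zangshupennaluil.
Apply vowel harmony: zangshupennaluil → zangshupenneliil.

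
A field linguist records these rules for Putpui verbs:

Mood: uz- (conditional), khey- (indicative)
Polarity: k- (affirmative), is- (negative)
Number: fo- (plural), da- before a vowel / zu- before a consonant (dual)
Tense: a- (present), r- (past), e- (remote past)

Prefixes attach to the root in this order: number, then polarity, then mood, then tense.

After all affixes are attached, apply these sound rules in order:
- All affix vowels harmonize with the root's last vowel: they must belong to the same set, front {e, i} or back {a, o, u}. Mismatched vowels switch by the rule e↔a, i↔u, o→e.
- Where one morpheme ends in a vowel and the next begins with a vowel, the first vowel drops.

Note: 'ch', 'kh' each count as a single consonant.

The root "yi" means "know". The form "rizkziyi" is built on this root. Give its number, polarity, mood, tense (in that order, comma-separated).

Segment: r-uz-k-zu-yi.
number: da/zu- → dual.
polarity: k- → affirmative.
mood: uz- → conditional.
tense: r- → past.

dual, affirmative, conditional, past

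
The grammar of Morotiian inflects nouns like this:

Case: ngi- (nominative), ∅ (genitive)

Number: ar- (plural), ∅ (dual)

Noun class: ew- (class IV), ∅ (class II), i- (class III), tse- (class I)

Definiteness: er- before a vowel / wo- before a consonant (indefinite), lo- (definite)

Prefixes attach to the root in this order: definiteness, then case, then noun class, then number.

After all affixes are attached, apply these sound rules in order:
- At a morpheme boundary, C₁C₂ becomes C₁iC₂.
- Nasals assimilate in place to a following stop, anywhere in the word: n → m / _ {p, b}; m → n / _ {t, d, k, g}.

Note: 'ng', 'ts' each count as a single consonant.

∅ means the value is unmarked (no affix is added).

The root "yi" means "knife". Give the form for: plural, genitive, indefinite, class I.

Attach definiteness indefinite wo- (before consonant 'y') → woyi.
case = genitive: zero marking, form stays woyi.
Attach noun class class I tse- → tsewoyi.
Attach number plural ar- → artsewoyi.
Apply epenthesis: artsewoyi → aritsewoyi.
Nasal assimilation: no change.

aritsewoyi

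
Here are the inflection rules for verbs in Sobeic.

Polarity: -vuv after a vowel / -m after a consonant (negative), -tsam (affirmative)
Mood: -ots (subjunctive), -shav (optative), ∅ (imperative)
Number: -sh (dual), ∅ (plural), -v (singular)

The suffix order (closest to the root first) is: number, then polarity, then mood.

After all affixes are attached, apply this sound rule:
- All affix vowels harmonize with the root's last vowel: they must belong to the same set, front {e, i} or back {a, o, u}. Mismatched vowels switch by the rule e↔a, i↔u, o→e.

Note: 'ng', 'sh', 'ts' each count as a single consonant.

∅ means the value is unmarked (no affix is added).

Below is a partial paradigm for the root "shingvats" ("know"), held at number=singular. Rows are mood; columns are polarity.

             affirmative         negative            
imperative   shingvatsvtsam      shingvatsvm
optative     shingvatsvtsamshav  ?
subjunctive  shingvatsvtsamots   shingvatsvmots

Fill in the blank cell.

Attach number singular -v → shingvatsv.
Attach polarity negative -m (after consonant 'v') → shingvatsvm.
Attach mood optative -shav → shingvatsvmshav.
Vowel harmony: no change.

shingvatsvmshav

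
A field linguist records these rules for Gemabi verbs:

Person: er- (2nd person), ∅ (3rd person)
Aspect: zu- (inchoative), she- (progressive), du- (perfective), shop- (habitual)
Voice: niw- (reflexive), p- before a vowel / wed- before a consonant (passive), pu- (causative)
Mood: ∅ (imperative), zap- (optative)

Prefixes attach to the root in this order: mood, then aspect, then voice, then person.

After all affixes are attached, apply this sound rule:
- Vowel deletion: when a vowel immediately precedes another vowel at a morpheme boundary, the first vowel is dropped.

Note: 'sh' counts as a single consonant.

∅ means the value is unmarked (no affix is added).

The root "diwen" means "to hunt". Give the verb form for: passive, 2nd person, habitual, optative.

erwedshopzapdiwen

Attach mood optative zap- → zapdiwen.
Attach aspect habitual shop- → shopzapdiwen.
Attach voice passive wed- (before consonant 'sh') → wedshopzapdiwen.
Attach person 2nd person er- → erwedshopzapdiwen.
Vowel deletion: no change.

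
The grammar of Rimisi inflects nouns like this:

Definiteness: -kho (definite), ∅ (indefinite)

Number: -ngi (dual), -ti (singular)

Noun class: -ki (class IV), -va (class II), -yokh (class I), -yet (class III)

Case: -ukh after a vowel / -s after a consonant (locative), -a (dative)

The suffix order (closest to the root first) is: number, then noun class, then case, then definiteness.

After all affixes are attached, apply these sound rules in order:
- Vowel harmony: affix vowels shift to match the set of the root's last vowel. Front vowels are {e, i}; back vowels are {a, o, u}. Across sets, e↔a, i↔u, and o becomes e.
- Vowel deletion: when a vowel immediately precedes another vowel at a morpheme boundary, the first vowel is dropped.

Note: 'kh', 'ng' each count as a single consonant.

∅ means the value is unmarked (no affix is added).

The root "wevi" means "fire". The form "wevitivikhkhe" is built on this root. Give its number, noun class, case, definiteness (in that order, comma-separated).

singular, class II, locative, definite

Segment: wevi-ti-va-ukh-kho.
number: -ti → singular.
noun class: -va → class II.
case: -ukh/s → locative.
definiteness: -kho → definite.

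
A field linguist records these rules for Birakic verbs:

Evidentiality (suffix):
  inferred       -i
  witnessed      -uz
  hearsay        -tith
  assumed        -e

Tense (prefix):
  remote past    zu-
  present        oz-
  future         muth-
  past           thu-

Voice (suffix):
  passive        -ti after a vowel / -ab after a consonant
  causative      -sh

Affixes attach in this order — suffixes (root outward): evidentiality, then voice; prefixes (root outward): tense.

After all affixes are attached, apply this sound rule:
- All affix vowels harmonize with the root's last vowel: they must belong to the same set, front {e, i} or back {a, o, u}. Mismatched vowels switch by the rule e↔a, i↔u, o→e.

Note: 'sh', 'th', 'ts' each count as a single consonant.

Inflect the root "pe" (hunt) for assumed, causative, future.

Attach evidentiality assumed -e → pee.
Attach voice causative -sh → peesh.
Attach tense future muth- → muthpeesh.
Apply vowel harmony: muthpeesh → mithpeesh.

mithpeesh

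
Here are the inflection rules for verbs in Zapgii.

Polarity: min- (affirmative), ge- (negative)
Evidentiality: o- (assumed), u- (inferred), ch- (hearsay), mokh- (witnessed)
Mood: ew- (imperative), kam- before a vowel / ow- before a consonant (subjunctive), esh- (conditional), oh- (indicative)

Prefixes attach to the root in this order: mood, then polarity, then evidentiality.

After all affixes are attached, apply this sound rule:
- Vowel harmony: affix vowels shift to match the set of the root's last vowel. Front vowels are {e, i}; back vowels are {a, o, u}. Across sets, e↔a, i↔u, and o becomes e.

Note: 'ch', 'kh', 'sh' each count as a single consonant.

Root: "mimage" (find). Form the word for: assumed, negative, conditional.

egeeshmimage

Attach mood conditional esh- → eshmimage.
Attach polarity negative ge- → geeshmimage.
Attach evidentiality assumed o- → ogeeshmimage.
Apply vowel harmony: ogeeshmimage → egeeshmimage.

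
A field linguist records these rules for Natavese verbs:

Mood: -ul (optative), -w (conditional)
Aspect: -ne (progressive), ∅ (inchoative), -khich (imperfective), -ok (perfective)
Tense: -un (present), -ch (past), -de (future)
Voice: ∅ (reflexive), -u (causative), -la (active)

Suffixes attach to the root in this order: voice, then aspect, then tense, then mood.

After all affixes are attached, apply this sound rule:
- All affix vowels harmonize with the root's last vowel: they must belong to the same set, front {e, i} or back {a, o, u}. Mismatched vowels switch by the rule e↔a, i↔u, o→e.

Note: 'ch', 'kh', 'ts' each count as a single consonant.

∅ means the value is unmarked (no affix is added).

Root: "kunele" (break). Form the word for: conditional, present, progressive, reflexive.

voice = reflexive: zero marking, form stays kunele.
Attach aspect progressive -ne → kunelene.
Attach tense present -un → kuneleneun.
Attach mood conditional -w → kuneleneunw.
Apply vowel harmony: kuneleneunw → kuneleneinw.

kuneleneinw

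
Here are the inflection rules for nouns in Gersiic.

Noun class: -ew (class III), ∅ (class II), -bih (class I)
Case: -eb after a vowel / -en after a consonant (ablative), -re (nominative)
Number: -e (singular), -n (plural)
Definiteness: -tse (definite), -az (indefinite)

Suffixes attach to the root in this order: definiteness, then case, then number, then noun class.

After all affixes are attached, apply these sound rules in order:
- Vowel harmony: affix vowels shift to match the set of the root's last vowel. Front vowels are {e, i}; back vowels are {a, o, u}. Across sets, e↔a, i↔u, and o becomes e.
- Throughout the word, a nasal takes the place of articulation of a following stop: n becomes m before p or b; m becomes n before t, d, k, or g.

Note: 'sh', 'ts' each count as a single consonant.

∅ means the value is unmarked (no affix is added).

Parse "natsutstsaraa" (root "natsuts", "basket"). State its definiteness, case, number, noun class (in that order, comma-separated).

definite, nominative, singular, class II

Segment: natsuts-tse-re-e.
definiteness: -tse → definite.
case: -re → nominative.
number: -e → singular.
noun class: ∅ → class II.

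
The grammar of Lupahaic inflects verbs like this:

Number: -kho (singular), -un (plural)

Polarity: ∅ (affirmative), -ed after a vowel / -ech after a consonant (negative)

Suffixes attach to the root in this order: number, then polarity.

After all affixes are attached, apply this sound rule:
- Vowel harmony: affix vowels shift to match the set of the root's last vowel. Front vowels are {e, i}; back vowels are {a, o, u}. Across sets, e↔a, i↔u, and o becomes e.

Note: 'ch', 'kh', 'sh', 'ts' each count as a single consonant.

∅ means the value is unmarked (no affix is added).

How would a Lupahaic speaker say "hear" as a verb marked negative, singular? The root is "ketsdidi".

ketsdidikheed

Attach number singular -kho → ketsdidikho.
Attach polarity negative -ed (after vowel 'o') → ketsdidikhoed.
Apply vowel harmony: ketsdidikhoed → ketsdidikheed.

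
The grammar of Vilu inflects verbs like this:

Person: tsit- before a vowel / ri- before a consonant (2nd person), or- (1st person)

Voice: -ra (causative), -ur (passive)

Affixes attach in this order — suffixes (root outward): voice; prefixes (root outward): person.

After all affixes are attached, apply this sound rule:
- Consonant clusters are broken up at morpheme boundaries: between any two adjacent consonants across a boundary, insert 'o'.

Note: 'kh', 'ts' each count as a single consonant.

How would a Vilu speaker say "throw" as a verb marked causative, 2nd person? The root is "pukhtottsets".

Attach person 2nd person ri- (before consonant 'p') → ripukhtottsets.
Attach voice causative -ra → ripukhtottsetsra.
Apply epenthesis: ripukhtottsetsra → ripukhtottsetsora.

ripukhtottsetsora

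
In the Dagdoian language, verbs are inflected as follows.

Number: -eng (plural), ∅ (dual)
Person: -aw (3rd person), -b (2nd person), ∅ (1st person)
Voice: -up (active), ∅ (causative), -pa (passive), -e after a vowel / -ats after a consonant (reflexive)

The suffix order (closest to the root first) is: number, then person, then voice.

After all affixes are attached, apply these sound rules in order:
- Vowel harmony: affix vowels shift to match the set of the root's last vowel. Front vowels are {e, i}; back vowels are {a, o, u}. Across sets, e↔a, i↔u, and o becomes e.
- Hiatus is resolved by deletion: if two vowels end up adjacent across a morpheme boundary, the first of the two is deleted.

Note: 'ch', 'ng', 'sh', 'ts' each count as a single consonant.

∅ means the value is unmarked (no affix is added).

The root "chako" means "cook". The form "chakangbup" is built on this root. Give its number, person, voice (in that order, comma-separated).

plural, 2nd person, active

Segment: chako-eng-b-up.
number: -eng → plural.
person: -b → 2nd person.
voice: -up → active.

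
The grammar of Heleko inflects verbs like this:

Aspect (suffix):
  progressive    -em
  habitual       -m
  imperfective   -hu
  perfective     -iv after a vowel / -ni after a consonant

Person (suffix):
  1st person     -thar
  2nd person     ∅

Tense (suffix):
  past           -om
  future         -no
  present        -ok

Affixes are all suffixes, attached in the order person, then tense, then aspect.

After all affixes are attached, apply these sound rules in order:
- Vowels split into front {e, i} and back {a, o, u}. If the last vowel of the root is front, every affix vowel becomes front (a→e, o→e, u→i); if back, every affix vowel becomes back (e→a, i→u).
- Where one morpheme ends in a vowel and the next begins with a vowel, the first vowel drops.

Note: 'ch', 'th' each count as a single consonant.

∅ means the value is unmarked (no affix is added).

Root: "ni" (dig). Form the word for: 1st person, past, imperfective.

nitheremhi

Attach person 1st person -thar → nithar.
Attach tense past -om → nitharom.
Attach aspect imperfective -hu → nitharomhu.
Apply vowel harmony: nitharomhu → nitheremhi.
Vowel deletion: no change.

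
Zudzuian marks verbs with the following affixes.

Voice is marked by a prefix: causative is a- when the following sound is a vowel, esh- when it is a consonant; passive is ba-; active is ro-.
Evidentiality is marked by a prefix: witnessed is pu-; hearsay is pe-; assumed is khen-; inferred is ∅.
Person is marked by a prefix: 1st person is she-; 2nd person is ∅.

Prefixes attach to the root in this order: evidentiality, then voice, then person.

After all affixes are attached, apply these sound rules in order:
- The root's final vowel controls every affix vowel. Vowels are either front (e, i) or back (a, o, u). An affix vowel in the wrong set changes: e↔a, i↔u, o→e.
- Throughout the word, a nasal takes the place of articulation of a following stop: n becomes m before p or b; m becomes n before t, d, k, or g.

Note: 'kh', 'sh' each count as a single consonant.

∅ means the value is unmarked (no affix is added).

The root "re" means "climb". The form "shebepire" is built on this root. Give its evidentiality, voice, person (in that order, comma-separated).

Segment: she-ba-pu-re.
evidentiality: pu- → witnessed.
voice: ba- → passive.
person: she- → 1st person.

witnessed, passive, 1st person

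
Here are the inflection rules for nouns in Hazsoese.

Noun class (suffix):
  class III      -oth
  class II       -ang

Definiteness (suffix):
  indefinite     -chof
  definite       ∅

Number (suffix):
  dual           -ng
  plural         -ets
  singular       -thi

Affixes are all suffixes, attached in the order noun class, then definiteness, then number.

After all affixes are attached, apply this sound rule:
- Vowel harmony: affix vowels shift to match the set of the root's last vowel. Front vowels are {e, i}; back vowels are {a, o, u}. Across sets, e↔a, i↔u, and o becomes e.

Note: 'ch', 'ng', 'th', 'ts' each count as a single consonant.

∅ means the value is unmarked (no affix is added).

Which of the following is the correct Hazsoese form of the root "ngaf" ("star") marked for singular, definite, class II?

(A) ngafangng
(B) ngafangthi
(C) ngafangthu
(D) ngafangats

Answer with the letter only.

C

Attach noun class class II -ang → ngafang.
definiteness = definite: zero marking, form stays ngafang.
Attach number singular -thi → ngafangthi.
Apply vowel harmony: ngafangthi → ngafangthu.
So the correct form is ngafangthu, option (C).
(D) ngafangats is wrong: it uses plural instead of singular for number.
(B) ngafangthi is wrong: it fails to apply the sound rule(s).
(A) ngafangng is wrong: it uses dual instead of singular for number.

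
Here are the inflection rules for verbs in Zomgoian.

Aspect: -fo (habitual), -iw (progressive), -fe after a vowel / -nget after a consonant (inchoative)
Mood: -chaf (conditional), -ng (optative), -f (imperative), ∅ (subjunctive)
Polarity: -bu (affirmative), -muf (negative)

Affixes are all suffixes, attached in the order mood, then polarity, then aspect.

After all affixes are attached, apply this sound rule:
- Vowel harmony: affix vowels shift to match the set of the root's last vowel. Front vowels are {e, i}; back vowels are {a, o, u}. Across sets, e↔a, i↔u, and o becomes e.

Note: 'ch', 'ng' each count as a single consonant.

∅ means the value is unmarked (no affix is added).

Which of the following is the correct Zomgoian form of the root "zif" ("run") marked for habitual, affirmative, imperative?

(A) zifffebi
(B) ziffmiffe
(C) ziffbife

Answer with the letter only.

Attach mood imperative -f → ziff.
Attach polarity affirmative -bu → ziffbu.
Attach aspect habitual -fo → ziffbufo.
Apply vowel harmony: ziffbufo → ziffbife.
So the correct form is ziffbife, option (C).
(B) ziffmiffe is wrong: it uses negative instead of affirmative for polarity.
(A) zifffebi is wrong: it has the affixes in the wrong order.

C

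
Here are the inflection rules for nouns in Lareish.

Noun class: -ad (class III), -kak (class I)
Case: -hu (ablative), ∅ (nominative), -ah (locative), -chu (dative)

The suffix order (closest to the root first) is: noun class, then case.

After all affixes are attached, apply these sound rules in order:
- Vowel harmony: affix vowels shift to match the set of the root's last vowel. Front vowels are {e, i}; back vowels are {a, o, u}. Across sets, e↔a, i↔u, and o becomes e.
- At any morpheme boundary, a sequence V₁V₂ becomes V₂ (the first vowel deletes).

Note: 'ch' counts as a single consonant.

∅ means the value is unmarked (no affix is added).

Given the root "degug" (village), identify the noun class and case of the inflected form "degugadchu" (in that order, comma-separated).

Segment: degug-ad-chu.
noun class: -ad → class III.
case: -chu → dative.

class III, dative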